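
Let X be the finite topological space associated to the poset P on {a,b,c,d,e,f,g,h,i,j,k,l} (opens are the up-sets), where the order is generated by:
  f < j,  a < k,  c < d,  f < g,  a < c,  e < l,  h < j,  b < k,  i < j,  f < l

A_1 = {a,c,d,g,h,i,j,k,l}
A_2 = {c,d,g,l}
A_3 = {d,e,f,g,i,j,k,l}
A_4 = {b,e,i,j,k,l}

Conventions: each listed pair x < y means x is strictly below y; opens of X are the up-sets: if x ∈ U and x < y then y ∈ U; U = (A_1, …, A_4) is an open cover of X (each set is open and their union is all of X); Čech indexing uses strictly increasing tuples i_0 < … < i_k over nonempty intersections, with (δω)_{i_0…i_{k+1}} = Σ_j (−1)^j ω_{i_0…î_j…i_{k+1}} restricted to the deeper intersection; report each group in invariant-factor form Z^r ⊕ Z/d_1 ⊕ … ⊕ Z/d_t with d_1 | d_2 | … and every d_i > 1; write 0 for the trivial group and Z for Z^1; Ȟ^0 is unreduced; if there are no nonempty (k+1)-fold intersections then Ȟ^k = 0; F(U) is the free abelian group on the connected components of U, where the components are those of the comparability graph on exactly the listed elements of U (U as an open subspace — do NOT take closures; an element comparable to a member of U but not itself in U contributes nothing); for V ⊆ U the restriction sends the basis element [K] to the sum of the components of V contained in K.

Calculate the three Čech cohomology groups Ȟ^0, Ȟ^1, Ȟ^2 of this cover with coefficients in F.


nerve simplices:
  A12={c,d,g,l} A13={d,g,i,j,k,l} A14={i,j,k,l} A23={d,g,l} A24={l} A34={e,i,j,k,l}
  A123={d,g,l} A124={l} A134={i,j,k,l} A234={l}
  A1234={l}
components per intersection:
  A1: {a,c,d,k} {g} {h,i,j} {l}
  A2: {c,d} {g} {l}
  A3: {d} {e,f,g,i,j,l} {k}
  A4: {b,k} {e,l} {i,j}
  A12: {c,d} {g} {l}
  A13: {d} {g} {i,j} {k} {l}
  A14: {i,j} {k} {l}
  A23: {d} {g} {l}
  A24: {l}
  A34: {e,l} {i,j} {k}
  A123: {d} {g} {l}
  A124: {l}
  A134: {i,j} {k} {l}
  A234: {l}
  A1234: {l}
C dims 13,18,8,1; δ0: rk 11, SNF 1^11; δ1: rk 7, SNF 1^7; δ2: rk 1, SNF 1^1
degree 0: 13−11−0 = 2 → Ȟ^0 ≅ Z^2
degree 1: 18−7−11 = 0 → Ȟ^1 ≅ 0
degree 2: 8−1−7 = 0 → Ȟ^2 ≅ 0

Ȟ^0 = Z^2,  Ȟ^1 = 0,  Ȟ^2 = 0


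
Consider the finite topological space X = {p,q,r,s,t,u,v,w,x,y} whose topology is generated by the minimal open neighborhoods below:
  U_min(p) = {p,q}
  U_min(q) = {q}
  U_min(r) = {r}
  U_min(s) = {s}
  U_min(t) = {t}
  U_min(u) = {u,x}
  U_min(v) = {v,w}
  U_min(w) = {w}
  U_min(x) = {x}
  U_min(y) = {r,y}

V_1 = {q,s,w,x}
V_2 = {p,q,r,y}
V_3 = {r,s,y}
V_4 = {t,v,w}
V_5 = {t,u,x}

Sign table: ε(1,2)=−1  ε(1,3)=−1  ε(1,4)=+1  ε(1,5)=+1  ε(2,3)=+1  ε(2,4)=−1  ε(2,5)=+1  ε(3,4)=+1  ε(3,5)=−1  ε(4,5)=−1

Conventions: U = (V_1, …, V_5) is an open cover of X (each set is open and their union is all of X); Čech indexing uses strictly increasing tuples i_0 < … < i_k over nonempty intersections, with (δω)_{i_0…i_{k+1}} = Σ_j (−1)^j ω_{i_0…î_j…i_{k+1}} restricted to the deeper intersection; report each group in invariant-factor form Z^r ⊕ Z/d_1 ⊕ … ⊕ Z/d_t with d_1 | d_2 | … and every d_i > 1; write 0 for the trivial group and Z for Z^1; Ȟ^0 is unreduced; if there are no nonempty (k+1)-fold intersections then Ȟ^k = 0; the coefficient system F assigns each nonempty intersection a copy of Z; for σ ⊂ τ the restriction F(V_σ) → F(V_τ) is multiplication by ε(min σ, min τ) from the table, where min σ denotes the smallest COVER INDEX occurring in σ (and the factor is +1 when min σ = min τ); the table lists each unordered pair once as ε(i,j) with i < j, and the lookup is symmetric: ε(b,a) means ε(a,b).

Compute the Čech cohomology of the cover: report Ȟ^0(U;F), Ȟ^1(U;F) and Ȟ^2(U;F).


Ȟ^0 ≅ 0,  Ȟ^1 ≅ Z ⊕ Z/2,  Ȟ^2 ≅ 0

cover nerve:
  V12={q} V13={s} V14={w} V15={x} V23={r,y} V45={t}
C dims 5,6; δ0: rk 5, SNF 1^4·2
Ȟ^0: (5−5)−0=0 ⇒ 0
Ȟ^1: (6−0)−5=1 plus torsion [2] ⇒ Z ⊕ Z/2
Ȟ^2: (0−0)−0=0 ⇒ 0


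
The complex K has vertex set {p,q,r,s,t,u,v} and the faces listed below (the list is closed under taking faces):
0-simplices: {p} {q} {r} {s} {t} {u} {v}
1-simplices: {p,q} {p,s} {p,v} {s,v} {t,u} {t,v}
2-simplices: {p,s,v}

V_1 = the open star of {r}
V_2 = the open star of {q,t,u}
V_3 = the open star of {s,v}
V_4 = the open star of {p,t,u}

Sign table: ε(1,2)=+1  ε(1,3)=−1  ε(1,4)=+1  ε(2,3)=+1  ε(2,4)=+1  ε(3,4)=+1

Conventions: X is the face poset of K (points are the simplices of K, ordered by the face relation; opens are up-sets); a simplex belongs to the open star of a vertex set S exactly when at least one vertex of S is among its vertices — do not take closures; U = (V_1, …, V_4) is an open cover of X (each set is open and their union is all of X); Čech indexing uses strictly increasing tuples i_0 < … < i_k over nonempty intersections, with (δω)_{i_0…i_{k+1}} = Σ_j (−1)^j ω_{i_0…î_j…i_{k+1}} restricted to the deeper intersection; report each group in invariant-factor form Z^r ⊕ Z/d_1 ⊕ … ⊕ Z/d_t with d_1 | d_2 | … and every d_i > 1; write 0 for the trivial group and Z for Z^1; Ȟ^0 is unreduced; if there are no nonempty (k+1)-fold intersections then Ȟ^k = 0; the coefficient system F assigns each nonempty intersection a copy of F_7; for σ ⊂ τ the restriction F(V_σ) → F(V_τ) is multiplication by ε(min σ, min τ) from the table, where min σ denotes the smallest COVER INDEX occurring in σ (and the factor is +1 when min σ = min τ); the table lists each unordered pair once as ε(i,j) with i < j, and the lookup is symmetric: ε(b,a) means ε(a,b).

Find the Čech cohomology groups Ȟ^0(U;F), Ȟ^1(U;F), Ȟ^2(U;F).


Ȟ^0 ≅ Z/7 ⊕ Z/7,  Ȟ^1 ≅ 0,  Ȟ^2 ≅ 0

nerve simplices:
  V1={{r}} V2={{q},{t},{u},{p,q},{t,u},{t,v}} V3={{s},{v},{p,s},{p,v},{s,v},{t,v},{p,s,v}} V4={{p},{t},{u},{p,q},{p,s},{p,v},{t,u},{t,v},{p,s,v}}
  V23={{t,v}} V24={{t},{u},{p,q},{t,u},{t,v}} V34={{p,s},{p,v},{t,v},{p,s,v}}
  V234={{t,v}}
C dims 4,3,1; δ0: rk_F7 2; δ1: rk_F7 1
degree 0: 4−2−0 = 2 → Ȟ^0 ≅ Z/7 ⊕ Z/7
degree 1: 3−1−2 = 0 → Ȟ^1 ≅ 0
degree 2: 1−0−1 = 0 → Ȟ^2 ≅ 0


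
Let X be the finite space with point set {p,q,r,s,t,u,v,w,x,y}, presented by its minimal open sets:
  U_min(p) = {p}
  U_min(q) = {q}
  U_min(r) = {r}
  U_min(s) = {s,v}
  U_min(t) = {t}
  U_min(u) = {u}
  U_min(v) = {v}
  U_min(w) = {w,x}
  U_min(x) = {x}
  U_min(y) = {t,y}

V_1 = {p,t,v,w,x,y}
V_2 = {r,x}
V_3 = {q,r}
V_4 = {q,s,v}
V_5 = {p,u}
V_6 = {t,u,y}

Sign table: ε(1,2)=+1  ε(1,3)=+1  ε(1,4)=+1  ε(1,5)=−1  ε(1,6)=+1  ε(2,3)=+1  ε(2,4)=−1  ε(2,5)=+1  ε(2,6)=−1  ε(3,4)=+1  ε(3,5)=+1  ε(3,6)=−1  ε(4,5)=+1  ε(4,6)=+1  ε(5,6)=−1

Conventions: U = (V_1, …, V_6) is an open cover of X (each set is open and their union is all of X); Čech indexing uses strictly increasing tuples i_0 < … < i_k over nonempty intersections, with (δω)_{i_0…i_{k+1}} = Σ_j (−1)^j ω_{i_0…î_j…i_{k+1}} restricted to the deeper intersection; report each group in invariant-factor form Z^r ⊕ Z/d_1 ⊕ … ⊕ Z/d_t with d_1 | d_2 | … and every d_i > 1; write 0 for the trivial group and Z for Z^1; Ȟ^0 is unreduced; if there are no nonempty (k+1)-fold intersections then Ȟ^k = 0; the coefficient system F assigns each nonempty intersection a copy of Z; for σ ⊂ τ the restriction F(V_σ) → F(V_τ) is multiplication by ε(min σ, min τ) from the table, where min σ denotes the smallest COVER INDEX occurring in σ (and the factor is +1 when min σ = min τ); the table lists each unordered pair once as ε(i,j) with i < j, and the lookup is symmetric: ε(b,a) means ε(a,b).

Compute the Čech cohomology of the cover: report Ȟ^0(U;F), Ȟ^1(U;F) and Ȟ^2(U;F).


Ȟ^0 = Z; Ȟ^1 = Z^2; Ȟ^2 = 0

nonempty intersections:
  V12={x} V14={v} V15={p} V16={t,y} V23={r} V34={q} V56={u}
C dims 6,7; δ0: rk 5, SNF 1^5
Ȟ^0: (6−5)−0=1 ⇒ Z
Ȟ^1: (7−0)−5=2 ⇒ Z^2
Ȟ^2: (0−0)−0=0 ⇒ 0


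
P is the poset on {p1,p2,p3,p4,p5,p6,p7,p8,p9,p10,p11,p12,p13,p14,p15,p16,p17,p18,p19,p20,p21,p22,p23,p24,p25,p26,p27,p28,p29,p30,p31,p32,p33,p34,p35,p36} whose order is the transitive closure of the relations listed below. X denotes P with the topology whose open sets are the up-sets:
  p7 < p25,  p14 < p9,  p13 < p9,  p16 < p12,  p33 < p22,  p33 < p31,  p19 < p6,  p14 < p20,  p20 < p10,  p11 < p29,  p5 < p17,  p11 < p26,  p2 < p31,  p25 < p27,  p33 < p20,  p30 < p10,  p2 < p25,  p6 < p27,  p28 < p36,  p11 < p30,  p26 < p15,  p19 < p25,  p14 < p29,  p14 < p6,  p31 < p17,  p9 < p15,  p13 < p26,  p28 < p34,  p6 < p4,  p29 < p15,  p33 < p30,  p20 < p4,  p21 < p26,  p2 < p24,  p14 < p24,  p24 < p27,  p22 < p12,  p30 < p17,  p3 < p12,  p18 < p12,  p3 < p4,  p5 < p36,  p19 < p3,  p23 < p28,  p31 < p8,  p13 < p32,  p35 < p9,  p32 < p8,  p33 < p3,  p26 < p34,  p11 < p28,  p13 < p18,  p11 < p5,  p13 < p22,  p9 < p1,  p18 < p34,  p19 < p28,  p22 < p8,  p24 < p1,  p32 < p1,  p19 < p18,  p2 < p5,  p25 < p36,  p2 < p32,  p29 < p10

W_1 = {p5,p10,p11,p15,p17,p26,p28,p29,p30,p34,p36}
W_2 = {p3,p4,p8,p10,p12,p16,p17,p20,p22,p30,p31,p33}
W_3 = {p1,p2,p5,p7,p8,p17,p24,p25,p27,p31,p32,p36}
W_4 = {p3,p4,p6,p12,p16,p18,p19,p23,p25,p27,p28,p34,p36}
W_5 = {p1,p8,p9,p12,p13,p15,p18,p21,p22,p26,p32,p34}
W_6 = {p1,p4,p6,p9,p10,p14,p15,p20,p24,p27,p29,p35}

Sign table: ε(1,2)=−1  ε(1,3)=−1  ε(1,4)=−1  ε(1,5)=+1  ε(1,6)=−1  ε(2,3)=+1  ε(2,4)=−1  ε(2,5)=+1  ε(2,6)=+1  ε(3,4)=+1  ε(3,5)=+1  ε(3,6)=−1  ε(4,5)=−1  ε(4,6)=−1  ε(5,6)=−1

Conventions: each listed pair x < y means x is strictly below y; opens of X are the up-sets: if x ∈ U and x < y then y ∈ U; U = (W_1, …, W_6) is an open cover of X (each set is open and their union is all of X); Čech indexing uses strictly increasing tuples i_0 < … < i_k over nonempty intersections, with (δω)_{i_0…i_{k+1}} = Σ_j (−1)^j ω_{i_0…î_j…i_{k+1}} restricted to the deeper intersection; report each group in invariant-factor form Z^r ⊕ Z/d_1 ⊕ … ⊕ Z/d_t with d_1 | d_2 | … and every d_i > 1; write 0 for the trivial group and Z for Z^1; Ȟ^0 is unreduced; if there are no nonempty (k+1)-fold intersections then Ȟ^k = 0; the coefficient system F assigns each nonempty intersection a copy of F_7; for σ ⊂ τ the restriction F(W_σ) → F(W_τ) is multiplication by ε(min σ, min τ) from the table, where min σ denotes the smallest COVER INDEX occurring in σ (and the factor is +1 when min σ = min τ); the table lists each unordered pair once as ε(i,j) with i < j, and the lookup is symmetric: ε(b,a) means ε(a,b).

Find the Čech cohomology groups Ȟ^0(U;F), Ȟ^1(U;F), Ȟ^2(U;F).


nonempty intersections:
  W12={p10,p17,p30} W13={p5,p17,p36} W14={p28,p34,p36} W15={p15,p26,p34} W16={p10,p15,p29} W23={p8,p17,p31} W24={p3,p4,p12,p16} W25={p8,p12,p22} W26={p4,p10,p20} W34={p25,p27,p36} W35={p1,p8,p32} W36={p1,p24,p27} W45={p12,p18,p34} W46={p4,p6,p27} W56={p1,p9,p15}
  W123={p17} W126={p10} W134={p36} W145={p34} W156={p15} W235={p8} W245={p12} W246={p4} W346={p27} W356={p1}
C dims 6,15,10; δ0: rk_F7 6; δ1: rk_F7 9
Ȟ^0: (6−6)−0=0 ⇒ 0
Ȟ^1: (15−9)−6=0 ⇒ 0
Ȟ^2: (10−0)−9=1 ⇒ Z/7

Ȟ^0(U;F) ≅ 0, Ȟ^1(U;F) ≅ 0 and Ȟ^2(U;F) ≅ Z/7


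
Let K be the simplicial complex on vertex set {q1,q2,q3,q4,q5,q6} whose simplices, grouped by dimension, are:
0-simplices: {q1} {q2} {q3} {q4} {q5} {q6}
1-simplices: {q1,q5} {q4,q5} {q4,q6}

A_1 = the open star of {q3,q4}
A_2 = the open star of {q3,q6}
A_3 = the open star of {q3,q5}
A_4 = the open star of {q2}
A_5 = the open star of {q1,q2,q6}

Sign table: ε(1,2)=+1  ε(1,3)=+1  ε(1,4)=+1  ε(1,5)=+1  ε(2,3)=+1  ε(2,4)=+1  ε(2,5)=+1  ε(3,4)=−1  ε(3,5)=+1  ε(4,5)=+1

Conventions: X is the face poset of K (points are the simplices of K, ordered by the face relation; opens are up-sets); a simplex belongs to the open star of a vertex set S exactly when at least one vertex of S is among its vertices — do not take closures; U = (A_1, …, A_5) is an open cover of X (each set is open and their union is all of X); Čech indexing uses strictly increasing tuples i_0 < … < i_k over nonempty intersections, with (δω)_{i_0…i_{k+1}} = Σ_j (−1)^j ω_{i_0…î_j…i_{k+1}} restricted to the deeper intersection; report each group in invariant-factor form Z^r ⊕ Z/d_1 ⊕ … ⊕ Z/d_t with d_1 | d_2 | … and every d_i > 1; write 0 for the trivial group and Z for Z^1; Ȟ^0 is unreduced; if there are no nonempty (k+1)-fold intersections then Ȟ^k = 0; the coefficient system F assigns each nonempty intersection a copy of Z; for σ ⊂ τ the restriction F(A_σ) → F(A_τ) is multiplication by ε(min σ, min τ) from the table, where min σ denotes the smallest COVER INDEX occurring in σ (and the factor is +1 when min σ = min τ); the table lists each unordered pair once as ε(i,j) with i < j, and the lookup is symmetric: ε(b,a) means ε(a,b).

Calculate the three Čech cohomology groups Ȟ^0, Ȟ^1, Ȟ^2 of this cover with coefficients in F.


Ȟ^0(U;F) ≅ Z, Ȟ^1(U;F) ≅ Z, Ȟ^2(U;F) ≅ 0

cover nerve:
  A1={{q3},{q4},{q4,q5},{q4,q6}} A2={{q3},{q6},{q4,q6}} A3={{q3},{q5},{q1,q5},{q4,q5}} A4={{q2}} A5={{q1},{q2},{q6},{q1,q5},{q4,q6}}
  A12={{q3},{q4,q6}} A13={{q3},{q4,q5}} A15={{q4,q6}} A23={{q3}} A25={{q6},{q4,q6}} A35={{q1,q5}} A45={{q2}}
  A123={{q3}} A125={{q4,q6}}
C dims 5,7,2; δ0: rk 4, SNF 1^4; δ1: rk 2, SNF 1^2
Ȟ^0: (5−4)−0=1 ⇒ Z
Ȟ^1: (7−2)−4=1 ⇒ Z
Ȟ^2: (2−0)−2=0 ⇒ 0


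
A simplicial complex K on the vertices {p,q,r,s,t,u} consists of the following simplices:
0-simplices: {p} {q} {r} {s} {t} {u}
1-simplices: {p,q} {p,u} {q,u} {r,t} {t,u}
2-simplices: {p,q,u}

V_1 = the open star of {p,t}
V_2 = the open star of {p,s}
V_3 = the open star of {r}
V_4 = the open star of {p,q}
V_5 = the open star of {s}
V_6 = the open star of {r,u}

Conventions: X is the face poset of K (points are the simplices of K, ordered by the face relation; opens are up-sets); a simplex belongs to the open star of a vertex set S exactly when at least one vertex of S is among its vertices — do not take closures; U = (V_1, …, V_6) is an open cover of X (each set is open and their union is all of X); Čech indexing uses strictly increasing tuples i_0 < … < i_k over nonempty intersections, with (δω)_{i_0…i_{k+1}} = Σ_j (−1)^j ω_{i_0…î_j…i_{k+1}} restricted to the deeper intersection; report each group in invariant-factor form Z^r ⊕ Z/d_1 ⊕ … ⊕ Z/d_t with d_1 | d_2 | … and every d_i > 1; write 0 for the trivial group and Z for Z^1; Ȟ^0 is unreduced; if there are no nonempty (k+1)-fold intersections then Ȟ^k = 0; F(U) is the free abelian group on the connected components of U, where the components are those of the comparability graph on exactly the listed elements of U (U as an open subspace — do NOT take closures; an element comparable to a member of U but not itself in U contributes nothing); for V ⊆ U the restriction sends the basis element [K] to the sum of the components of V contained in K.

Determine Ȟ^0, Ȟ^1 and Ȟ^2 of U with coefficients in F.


cover nerve:
  V1={{p},{t},{p,q},{p,u},{r,t},{t,u},{p,q,u}} V2={{p},{s},{p,q},{p,u},{p,q,u}} V3={{r},{r,t}} V4={{p},{q},{p,q},{p,u},{q,u},{p,q,u}} V5={{s}} V6={{r},{u},{p,u},{q,u},{r,t},{t,u},{p,q,u}}
  V12={{p},{p,q},{p,u},{p,q,u}} V13={{r,t}} V14={{p},{p,q},{p,u},{p,q,u}} V16={{p,u},{r,t},{t,u},{p,q,u}} V24={{p},{p,q},{p,u},{p,q,u}} V25={{s}} V26={{p,u},{p,q,u}} V36={{r},{r,t}} V46={{p,u},{q,u},{p,q,u}}
  V124={{p},{p,q},{p,u},{p,q,u}} V126={{p,u},{p,q,u}} V136={{r,t}} V146={{p,u},{p,q,u}} V246={{p,u},{p,q,u}}
  V1246={{p,u},{p,q,u}}
components per intersection:
  V1: {{p},{p,q},{p,u},{p,q,u}} {{t},{r,t},{t,u}}
  V2: {{p},{p,q},{p,u},{p,q,u}} {{s}}
  V3: {{r},{r,t}}
  V4: {{p},{q},{p,q},{p,u},{q,u},{p,q,u}}
  V5: {{s}}
  V6: {{r},{r,t}} {{u},{p,u},{q,u},{t,u},{p,q,u}}
  V12: {{p},{p,q},{p,u},{p,q,u}}
  V13: {{r,t}}
  V14: {{p},{p,q},{p,u},{p,q,u}}
  V16: {{p,u},{p,q,u}} {{r,t}} {{t,u}}
  V24: {{p},{p,q},{p,u},{p,q,u}}
  V25: {{s}}
  V26: {{p,u},{p,q,u}}
  V36: {{r},{r,t}}
  V46: {{p,u},{q,u},{p,q,u}}
  V124: {{p},{p,q},{p,u},{p,q,u}}
  V126: {{p,u},{p,q,u}}
  V136: {{r,t}}
  V146: {{p,u},{p,q,u}}
  V246: {{p,u},{p,q,u}}
  V1246: {{p,u},{p,q,u}}
C dims 9,11,5,1; δ0: rk 7, SNF 1^7; δ1: rk 4, SNF 1^4; δ2: rk 1, SNF 1^1
Ȟ^0: (9−7)−0=2 ⇒ Z^2
Ȟ^1: (11−4)−7=0 ⇒ 0
Ȟ^2: (5−1)−4=0 ⇒ 0

Ȟ^0(U;F) ≅ Z^2; Ȟ^1(U;F) ≅ 0; Ȟ^2(U;F) ≅ 0


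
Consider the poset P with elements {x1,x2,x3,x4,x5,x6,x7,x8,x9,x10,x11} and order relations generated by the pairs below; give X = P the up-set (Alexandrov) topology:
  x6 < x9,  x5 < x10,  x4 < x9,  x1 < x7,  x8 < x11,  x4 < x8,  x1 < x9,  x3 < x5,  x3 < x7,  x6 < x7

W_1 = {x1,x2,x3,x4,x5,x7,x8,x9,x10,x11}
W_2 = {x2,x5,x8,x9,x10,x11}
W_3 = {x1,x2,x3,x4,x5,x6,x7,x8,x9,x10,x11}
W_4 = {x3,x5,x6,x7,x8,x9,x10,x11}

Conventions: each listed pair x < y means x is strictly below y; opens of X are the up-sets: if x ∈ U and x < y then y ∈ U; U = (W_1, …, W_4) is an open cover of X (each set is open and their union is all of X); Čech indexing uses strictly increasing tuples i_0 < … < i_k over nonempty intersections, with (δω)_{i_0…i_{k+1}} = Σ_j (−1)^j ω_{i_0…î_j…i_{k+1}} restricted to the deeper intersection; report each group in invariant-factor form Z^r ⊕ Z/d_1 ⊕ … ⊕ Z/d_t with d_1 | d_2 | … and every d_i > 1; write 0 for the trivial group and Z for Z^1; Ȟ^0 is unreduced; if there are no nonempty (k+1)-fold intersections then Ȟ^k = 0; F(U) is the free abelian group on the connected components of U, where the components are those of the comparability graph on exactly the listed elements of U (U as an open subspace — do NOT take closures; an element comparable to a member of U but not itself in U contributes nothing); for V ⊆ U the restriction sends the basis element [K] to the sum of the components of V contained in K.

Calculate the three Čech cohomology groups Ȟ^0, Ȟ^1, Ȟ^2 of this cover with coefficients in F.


Ȟ^0 ≅ Z^2, Ȟ^1 ≅ 0, Ȟ^2 ≅ 0

cover nerve:
  W12={x2,x5,x8,x9,x10,x11} W13={x1,x2,x3,x4,x5,x7,x8,x9,x10,x11} W14={x3,x5,x7,x8,x9,x10,x11} W23={x2,x5,x8,x9,x10,x11} W24={x5,x8,x9,x10,x11} W34={x3,x5,x6,x7,x8,x9,x10,x11}
  W123={x2,x5,x8,x9,x10,x11} W124={x5,x8,x9,x10,x11} W134={x3,x5,x7,x8,x9,x10,x11} W234={x5,x8,x9,x10,x11}
  W1234={x5,x8,x9,x10,x11}
components per intersection:
  W1: {x1,x3,x4,x5,x7,x8,x9,x10,x11} {x2}
  W2: {x2} {x5,x10} {x8,x11} {x9}
  W3: {x1,x3,x4,x5,x6,x7,x8,x9,x10,x11} {x2}
  W4: {x3,x5,x6,x7,x9,x10} {x8,x11}
  W12: {x2} {x5,x10} {x8,x11} {x9}
  W13: {x1,x3,x4,x5,x7,x8,x9,x10,x11} {x2}
  W14: {x3,x5,x7,x10} {x8,x11} {x9}
  W23: {x2} {x5,x10} {x8,x11} {x9}
  W24: {x5,x10} {x8,x11} {x9}
  W34: {x3,x5,x6,x7,x9,x10} {x8,x11}
  W123: {x2} {x5,x10} {x8,x11} {x9}
  W124: {x5,x10} {x8,x11} {x9}
  W134: {x3,x5,x7,x10} {x8,x11} {x9}
  W234: {x5,x10} {x8,x11} {x9}
  W1234: {x5,x10} {x8,x11} {x9}
C dims 10,18,13,3; δ0: rk 8, SNF 1^8; δ1: rk 10, SNF 1^10; δ2: rk 3, SNF 1^3
Ȟ^0: (10−8)−0=2 ⇒ Z^2
Ȟ^1: (18−10)−8=0 ⇒ 0
Ȟ^2: (13−3)−10=0 ⇒ 0


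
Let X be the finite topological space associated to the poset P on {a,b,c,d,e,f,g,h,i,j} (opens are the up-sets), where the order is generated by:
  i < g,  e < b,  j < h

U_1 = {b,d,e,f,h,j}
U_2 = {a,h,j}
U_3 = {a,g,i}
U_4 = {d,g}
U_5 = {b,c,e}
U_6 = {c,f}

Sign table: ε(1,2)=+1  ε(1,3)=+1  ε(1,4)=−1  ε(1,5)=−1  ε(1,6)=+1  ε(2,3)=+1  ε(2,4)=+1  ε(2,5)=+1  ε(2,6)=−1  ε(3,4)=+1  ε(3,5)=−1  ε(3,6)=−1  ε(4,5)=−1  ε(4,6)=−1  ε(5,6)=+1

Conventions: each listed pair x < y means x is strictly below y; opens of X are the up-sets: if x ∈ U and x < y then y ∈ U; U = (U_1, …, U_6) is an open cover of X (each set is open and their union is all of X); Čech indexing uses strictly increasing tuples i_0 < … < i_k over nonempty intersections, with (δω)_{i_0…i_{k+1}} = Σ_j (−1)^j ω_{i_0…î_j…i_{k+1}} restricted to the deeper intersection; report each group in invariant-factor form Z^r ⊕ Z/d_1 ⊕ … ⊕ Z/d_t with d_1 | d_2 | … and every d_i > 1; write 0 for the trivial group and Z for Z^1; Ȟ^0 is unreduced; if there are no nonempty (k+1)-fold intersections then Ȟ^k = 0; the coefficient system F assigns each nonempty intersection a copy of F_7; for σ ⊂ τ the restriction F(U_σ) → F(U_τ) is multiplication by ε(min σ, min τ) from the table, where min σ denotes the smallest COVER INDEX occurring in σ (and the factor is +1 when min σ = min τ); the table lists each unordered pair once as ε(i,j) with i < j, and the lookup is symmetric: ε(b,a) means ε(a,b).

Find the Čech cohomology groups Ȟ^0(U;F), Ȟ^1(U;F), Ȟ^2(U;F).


cover nerve:
  U12={h,j} U14={d} U15={b,e} U16={f} U23={a} U34={g} U56={c}
C dims 6,7; δ0: rk_F7 6
Ȟ^0: (6−6)−0=0 ⇒ 0
Ȟ^1: (7−0)−6=1 ⇒ Z/7
Ȟ^2: (0−0)−0=0 ⇒ 0

Ȟ^0(U;F) ≅ 0, Ȟ^1(U;F) ≅ Z/7, Ȟ^2(U;F) ≅ 0


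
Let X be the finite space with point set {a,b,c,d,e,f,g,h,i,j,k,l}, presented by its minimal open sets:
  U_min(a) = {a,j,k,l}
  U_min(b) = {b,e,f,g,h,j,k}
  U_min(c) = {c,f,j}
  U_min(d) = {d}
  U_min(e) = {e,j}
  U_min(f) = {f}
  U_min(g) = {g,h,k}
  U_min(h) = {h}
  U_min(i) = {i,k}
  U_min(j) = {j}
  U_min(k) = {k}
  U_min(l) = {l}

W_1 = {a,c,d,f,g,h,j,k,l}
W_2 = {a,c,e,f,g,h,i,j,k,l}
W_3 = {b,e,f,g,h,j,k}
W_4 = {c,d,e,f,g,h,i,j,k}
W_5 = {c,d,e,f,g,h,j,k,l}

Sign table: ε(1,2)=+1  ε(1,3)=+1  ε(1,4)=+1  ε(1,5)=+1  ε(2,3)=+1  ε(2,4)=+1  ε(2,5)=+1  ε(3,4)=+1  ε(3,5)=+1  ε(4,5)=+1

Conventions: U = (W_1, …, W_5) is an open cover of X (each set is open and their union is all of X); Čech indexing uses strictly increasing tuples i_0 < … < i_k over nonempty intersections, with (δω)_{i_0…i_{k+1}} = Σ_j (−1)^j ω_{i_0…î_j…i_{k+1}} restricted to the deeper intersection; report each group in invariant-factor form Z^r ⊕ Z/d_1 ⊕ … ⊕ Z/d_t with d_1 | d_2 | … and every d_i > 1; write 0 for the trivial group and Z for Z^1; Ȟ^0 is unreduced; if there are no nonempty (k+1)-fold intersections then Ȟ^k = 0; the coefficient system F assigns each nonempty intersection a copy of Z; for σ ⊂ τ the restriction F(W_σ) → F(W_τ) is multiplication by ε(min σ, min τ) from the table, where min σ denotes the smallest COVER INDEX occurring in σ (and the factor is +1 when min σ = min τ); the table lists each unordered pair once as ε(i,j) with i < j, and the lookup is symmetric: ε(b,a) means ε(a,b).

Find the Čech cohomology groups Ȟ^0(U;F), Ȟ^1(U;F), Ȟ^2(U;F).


nonempty intersections:
  W12={a,c,f,g,h,j,k,l} W13={f,g,h,j,k} W14={c,d,f,g,h,j,k} W15={c,d,f,g,h,j,k,l} W23={e,f,g,h,j,k} W24={c,e,f,g,h,i,j,k} W25={c,e,f,g,h,j,k,l} W34={e,f,g,h,j,k} W35={e,f,g,h,j,k} W45={c,d,e,f,g,h,j,k}
  W123={f,g,h,j,k} W124={c,f,g,h,j,k} W125={c,f,g,h,j,k,l} W134={f,g,h,j,k} W135={f,g,h,j,k} W145={c,d,f,g,h,j,k} W234={e,f,g,h,j,k} W235={e,f,g,h,j,k} W245={c,e,f,g,h,j,k} W345={e,f,g,h,j,k}
  W1234={f,g,h,j,k} W1235={f,g,h,j,k} W1245={c,f,g,h,j,k} W1345={f,g,h,j,k} W2345={e,f,g,h,j,k}
  W12345={f,g,h,j,k}
C dims 5,10,10,5; δ0: rk 4, SNF 1^4; δ1: rk 6, SNF 1^6; δ2: rk 4, SNF 1^4
Ȟ^0: (5−4)−0=1 ⇒ Z
Ȟ^1: (10−6)−4=0 ⇒ 0
Ȟ^2: (10−4)−6=0 ⇒ 0

Ȟ^0 ≅ Z, Ȟ^1 ≅ 0 and Ȟ^2 ≅ 0


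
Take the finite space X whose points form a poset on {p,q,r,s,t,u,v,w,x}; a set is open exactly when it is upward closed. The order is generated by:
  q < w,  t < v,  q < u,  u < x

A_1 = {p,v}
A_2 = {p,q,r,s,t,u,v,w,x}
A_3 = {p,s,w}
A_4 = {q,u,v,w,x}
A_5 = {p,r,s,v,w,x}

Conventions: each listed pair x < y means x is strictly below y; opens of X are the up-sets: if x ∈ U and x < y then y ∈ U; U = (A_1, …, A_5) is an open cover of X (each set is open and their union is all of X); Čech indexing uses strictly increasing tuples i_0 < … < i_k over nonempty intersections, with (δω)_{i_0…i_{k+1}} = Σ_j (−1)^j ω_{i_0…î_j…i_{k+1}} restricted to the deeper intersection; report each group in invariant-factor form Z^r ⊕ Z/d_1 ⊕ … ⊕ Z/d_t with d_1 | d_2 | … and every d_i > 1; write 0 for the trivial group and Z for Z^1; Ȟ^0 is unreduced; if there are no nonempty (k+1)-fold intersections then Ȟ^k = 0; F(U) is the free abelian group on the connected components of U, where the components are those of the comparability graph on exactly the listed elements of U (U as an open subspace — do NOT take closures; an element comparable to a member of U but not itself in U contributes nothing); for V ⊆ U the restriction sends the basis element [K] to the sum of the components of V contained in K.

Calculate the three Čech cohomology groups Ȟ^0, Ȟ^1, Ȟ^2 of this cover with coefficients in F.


nerve simplices:
  A12={p,v} A13={p} A14={v} A15={p,v} A23={p,s,w} A24={q,u,v,w,x} A25={p,r,s,v,w,x} A34={w} A35={p,s,w} A45={v,w,x}
  A123={p} A124={v} A125={p,v} A135={p} A145={v} A234={w} A235={p,s,w} A245={v,w,x} A345={w}
  A1235={p} A1245={v} A2345={w}
components per intersection:
  A1: {p} {v}
  A2: {p} {q,u,w,x} {r} {s} {t,v}
  A3: {p} {s} {w}
  A4: {q,u,w,x} {v}
  A5: {p} {r} {s} {v} {w} {x}
  A12: {p} {v}
  A13: {p}
  A14: {v}
  A15: {p} {v}
  A23: {p} {s} {w}
  A24: {q,u,w,x} {v}
  A25: {p} {r} {s} {v} {w} {x}
  A34: {w}
  A35: {p} {s} {w}
  A45: {v} {w} {x}
  A123: {p}
  A124: {v}
  A125: {p} {v}
  A135: {p}
  A145: {v}
  A234: {w}
  A235: {p} {s} {w}
  A245: {v} {w} {x}
  A345: {w}
  A1235: {p}
  A1245: {v}
  A2345: {w}
C dims 18,24,14,3; δ0: rk 13, SNF 1^13; δ1: rk 11, SNF 1^11; δ2: rk 3, SNF 1^3
degree 0: 18−13−0 = 5 → Ȟ^0 ≅ Z^5
degree 1: 24−11−13 = 0 → Ȟ^1 ≅ 0
degree 2: 14−3−11 = 0 → Ȟ^2 ≅ 0

Ȟ^0 = Z^5, Ȟ^1 = 0 and Ȟ^2 = 0


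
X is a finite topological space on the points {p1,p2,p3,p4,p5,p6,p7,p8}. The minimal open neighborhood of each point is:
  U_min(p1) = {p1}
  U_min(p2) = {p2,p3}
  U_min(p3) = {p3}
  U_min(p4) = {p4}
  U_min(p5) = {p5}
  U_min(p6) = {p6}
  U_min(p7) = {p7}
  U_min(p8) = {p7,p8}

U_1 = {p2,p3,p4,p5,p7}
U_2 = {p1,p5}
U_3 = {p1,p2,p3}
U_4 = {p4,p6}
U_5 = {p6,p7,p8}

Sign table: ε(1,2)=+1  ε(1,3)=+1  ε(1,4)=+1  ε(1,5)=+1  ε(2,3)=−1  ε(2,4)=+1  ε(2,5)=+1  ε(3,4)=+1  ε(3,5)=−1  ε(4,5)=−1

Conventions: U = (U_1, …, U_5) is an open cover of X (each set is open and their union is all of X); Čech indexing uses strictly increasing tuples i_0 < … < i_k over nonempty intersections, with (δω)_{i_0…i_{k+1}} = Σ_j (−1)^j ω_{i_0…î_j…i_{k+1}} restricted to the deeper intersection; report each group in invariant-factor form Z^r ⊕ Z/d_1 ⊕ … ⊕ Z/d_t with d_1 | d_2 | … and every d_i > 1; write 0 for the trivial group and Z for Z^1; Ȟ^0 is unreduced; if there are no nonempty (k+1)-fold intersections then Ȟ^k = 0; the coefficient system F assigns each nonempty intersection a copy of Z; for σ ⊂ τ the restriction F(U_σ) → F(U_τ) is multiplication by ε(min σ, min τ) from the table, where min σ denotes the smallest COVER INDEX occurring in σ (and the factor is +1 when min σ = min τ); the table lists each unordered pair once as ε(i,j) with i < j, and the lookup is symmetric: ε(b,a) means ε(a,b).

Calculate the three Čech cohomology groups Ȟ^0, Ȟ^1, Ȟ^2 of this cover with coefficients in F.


intersection data:
  U12={p5} U13={p2,p3} U14={p4} U15={p7} U23={p1} U45={p6}
C dims 5,6; δ0: rk 5, SNF 1^4·2
Ȟ^0 = (5 − 5) − 0 = 0, so Ȟ^0 ≅ 0
Ȟ^1 = (6 − 0) − 5 = 1 plus torsion [2], so Ȟ^1 ≅ Z ⊕ Z/2
Ȟ^2 = (0 − 0) − 0 = 0, so Ȟ^2 ≅ 0

Ȟ^0 ≅ 0,  Ȟ^1 ≅ Z ⊕ Z/2,  Ȟ^2 ≅ 0


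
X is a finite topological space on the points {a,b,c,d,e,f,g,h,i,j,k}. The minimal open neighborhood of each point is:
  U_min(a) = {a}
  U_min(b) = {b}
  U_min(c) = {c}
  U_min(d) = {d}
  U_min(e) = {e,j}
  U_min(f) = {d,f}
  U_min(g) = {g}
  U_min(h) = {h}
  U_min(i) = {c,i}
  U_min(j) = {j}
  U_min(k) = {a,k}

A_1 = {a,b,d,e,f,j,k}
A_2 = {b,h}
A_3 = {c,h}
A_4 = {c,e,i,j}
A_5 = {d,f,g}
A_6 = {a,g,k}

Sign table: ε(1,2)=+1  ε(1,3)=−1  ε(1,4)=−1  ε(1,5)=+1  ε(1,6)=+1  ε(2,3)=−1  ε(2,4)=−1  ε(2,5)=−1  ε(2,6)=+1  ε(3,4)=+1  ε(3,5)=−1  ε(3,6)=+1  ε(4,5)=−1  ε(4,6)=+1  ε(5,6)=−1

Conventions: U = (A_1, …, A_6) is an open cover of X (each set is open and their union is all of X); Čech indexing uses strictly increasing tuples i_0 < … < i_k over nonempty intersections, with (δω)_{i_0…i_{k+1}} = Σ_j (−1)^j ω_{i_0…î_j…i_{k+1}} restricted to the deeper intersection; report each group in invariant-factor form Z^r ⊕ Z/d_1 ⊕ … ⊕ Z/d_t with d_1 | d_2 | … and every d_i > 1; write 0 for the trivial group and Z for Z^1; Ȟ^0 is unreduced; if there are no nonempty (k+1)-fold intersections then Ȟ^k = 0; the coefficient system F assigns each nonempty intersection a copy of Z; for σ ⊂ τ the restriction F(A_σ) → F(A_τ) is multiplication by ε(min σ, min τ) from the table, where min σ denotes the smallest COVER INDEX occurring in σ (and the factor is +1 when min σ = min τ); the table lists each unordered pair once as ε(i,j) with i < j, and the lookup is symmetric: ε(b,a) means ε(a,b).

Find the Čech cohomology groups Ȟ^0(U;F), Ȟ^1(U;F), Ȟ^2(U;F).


Ȟ^0(U;F) ≅ 0, Ȟ^1(U;F) ≅ Z ⊕ Z/2, Ȟ^2(U;F) ≅ 0

cover nerve:
  A12={b} A14={e,j} A15={d,f} A16={a,k} A23={h} A34={c} A56={g}
C dims 6,7; δ0: rk 6, SNF 1^5·2
Ȟ^0: (6−6)−0=0 ⇒ 0
Ȟ^1: (7−0)−6=1 plus torsion [2] ⇒ Z ⊕ Z/2
Ȟ^2: (0−0)−0=0 ⇒ 0


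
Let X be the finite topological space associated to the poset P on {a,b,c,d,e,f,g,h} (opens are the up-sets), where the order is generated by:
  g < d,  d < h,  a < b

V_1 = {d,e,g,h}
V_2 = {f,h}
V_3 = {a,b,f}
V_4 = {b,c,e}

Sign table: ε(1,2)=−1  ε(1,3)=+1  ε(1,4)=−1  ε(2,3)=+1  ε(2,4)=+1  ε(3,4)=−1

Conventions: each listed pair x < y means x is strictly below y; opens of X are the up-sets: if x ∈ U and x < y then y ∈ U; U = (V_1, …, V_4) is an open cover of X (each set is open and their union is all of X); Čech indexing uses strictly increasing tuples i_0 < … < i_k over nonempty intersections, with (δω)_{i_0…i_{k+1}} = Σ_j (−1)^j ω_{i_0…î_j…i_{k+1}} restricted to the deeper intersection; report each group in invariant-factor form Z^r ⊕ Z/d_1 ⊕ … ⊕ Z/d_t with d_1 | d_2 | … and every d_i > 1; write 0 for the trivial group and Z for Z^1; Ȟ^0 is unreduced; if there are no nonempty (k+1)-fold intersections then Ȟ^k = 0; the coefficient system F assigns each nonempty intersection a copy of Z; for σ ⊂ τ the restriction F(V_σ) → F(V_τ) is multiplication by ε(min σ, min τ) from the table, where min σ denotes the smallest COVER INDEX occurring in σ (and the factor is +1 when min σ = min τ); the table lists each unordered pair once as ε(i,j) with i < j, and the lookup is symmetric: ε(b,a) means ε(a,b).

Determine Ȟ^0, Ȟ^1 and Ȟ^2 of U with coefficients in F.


nonempty intersections:
  V12={h} V14={e} V23={f} V34={b}
C dims 4,4; δ0: rk 4, SNF 1^3·2
Ȟ^0: (4−4)−0=0 ⇒ 0
Ȟ^1: (4−0)−4=0 plus torsion [2] ⇒ Z/2
Ȟ^2: (0−0)−0=0 ⇒ 0

Ȟ^0 ≅ 0, Ȟ^1 ≅ Z/2, Ȟ^2 ≅ 0


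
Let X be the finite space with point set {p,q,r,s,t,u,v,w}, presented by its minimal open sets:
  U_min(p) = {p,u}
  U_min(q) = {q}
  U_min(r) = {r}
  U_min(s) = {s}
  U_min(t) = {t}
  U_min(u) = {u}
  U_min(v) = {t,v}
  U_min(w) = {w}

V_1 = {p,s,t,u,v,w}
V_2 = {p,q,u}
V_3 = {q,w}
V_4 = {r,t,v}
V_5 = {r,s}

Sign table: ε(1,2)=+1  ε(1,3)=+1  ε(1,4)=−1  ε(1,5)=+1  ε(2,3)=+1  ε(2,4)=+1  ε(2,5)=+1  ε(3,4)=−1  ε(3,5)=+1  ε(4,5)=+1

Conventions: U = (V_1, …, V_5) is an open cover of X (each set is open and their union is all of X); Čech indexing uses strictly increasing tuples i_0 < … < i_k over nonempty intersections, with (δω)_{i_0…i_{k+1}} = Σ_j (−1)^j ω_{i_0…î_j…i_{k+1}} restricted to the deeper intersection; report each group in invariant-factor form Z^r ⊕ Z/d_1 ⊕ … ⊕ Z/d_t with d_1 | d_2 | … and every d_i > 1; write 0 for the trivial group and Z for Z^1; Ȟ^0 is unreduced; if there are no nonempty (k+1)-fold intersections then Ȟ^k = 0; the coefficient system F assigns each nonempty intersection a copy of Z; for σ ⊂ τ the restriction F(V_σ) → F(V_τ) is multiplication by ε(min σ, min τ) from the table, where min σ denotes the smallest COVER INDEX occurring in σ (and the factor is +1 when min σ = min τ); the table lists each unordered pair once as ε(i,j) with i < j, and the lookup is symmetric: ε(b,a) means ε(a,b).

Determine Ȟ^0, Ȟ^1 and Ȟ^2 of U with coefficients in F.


Ȟ^0 = 0,  Ȟ^1 = Z ⊕ Z/2,  Ȟ^2 = 0

nonempty intersections:
  V12={p,u} V13={w} V14={t,v} V15={s} V23={q} V45={r}
C dims 5,6; δ0: rk 5, SNF 1^4·2
Ȟ^0: (5−5)−0=0 ⇒ 0
Ȟ^1: (6−0)−5=1 plus torsion [2] ⇒ Z ⊕ Z/2
Ȟ^2: (0−0)−0=0 ⇒ 0


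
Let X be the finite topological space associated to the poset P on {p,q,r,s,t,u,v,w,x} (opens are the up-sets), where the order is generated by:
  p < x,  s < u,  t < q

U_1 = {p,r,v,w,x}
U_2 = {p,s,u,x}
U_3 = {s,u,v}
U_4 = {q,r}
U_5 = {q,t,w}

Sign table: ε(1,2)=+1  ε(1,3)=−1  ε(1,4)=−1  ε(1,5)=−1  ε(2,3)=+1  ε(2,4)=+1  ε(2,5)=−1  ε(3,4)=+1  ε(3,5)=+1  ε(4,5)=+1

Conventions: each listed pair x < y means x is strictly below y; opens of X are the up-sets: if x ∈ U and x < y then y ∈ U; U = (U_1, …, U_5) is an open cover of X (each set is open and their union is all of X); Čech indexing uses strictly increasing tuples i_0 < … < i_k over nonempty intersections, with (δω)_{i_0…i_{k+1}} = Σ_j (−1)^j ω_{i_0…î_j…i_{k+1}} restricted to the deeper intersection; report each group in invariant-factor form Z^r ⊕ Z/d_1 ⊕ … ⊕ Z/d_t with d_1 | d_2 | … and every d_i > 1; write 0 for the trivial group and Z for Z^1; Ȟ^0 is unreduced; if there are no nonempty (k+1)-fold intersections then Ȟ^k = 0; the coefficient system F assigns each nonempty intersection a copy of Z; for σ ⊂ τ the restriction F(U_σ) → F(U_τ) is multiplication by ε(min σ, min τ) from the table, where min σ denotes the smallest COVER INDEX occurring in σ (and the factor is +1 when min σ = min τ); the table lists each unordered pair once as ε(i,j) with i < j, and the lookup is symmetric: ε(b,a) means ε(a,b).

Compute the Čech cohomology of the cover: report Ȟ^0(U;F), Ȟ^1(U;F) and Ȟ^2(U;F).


nonempty intersections:
  U12={p,x} U13={v} U14={r} U15={w} U23={s,u} U45={q}
C dims 5,6; δ0: rk 5, SNF 1^4·2
Ȟ^0: (5−5)−0=0 ⇒ 0
Ȟ^1: (6−0)−5=1 plus torsion [2] ⇒ Z ⊕ Z/2
Ȟ^2: (0−0)−0=0 ⇒ 0

Ȟ^0 ≅ 0, Ȟ^1 ≅ Z ⊕ Z/2, Ȟ^2 ≅ 0


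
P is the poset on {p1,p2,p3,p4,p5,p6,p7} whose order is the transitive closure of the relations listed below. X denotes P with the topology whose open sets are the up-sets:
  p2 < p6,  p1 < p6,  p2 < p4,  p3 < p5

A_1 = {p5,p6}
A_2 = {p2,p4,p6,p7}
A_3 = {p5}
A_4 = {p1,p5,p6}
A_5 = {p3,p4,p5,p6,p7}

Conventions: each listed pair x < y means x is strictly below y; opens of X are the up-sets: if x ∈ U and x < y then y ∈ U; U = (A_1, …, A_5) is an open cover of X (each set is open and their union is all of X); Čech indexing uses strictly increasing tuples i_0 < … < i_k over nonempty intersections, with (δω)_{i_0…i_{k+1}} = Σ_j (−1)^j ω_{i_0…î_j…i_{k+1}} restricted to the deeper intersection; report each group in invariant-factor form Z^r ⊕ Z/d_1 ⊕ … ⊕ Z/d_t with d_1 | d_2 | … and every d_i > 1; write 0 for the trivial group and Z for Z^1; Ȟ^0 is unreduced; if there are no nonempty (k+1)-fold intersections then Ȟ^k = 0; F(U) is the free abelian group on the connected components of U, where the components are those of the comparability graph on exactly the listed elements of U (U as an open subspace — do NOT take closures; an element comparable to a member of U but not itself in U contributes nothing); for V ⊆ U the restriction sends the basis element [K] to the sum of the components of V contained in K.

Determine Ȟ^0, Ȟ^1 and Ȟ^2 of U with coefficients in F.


cover nerve:
  A12={p6} A13={p5} A14={p5,p6} A15={p5,p6} A24={p6} A25={p4,p6,p7} A34={p5} A35={p5} A45={p5,p6}
  A124={p6} A125={p6} A134={p5} A135={p5} A145={p5,p6} A245={p6} A345={p5}
  A1245={p6} A1345={p5}
components per intersection:
  A1: {p5} {p6}
  A2: {p2,p4,p6} {p7}
  A3: {p5}
  A4: {p1,p6} {p5}
  A5: {p3,p5} {p4} {p6} {p7}
  A12: {p6}
  A13: {p5}
  A14: {p5} {p6}
  A15: {p5} {p6}
  A24: {p6}
  A25: {p4} {p6} {p7}
  A34: {p5}
  A35: {p5}
  A45: {p5} {p6}
  A124: {p6}
  A125: {p6}
  A134: {p5}
  A135: {p5}
  A145: {p5} {p6}
  A245: {p6}
  A345: {p5}
  A1245: {p6}
  A1345: {p5}
C dims 11,14,8,2; δ0: rk 8, SNF 1^8; δ1: rk 6, SNF 1^6; δ2: rk 2, SNF 1^2
Ȟ^0: (11−8)−0=3 ⇒ Z^3
Ȟ^1: (14−6)−8=0 ⇒ 0
Ȟ^2: (8−2)−6=0 ⇒ 0

Ȟ^0(U;F) ≅ Z^3, Ȟ^1(U;F) ≅ 0 and Ȟ^2(U;F) ≅ 0


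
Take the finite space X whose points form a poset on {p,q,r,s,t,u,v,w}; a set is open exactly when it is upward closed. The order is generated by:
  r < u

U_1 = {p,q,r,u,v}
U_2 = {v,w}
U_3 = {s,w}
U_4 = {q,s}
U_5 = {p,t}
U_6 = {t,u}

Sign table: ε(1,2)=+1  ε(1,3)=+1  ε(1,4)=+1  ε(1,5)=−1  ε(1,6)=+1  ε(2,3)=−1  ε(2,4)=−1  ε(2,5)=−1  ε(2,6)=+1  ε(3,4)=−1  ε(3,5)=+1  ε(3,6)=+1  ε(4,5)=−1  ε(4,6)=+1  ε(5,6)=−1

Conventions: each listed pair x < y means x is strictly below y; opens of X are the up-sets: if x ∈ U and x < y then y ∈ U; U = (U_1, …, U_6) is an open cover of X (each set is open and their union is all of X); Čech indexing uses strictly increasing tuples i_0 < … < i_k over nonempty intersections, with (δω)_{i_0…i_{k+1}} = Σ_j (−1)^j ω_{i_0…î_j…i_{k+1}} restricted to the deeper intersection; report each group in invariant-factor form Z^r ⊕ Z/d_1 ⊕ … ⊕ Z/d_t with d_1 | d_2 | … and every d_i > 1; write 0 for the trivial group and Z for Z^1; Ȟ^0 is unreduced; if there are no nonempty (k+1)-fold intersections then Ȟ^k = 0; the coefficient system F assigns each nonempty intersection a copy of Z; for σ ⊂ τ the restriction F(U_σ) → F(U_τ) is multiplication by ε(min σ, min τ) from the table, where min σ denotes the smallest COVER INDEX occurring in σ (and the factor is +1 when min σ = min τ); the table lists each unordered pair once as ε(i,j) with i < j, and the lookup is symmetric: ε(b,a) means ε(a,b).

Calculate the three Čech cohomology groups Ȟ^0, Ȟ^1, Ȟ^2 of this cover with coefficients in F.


nerve of the cover:
  U12={v} U14={q} U15={p} U16={u} U23={w} U34={s} U56={t}
C dims 6,7; δ0: rk 5, SNF 1^5
Ȟ^0 = (6 − 5) − 0 = 1, so Ȟ^0 ≅ Z
Ȟ^1 = (7 − 0) − 5 = 2, so Ȟ^1 ≅ Z^2
Ȟ^2 = (0 − 0) − 0 = 0, so Ȟ^2 ≅ 0

Ȟ^0 = Z,  Ȟ^1 = Z^2,  Ȟ^2 = 0


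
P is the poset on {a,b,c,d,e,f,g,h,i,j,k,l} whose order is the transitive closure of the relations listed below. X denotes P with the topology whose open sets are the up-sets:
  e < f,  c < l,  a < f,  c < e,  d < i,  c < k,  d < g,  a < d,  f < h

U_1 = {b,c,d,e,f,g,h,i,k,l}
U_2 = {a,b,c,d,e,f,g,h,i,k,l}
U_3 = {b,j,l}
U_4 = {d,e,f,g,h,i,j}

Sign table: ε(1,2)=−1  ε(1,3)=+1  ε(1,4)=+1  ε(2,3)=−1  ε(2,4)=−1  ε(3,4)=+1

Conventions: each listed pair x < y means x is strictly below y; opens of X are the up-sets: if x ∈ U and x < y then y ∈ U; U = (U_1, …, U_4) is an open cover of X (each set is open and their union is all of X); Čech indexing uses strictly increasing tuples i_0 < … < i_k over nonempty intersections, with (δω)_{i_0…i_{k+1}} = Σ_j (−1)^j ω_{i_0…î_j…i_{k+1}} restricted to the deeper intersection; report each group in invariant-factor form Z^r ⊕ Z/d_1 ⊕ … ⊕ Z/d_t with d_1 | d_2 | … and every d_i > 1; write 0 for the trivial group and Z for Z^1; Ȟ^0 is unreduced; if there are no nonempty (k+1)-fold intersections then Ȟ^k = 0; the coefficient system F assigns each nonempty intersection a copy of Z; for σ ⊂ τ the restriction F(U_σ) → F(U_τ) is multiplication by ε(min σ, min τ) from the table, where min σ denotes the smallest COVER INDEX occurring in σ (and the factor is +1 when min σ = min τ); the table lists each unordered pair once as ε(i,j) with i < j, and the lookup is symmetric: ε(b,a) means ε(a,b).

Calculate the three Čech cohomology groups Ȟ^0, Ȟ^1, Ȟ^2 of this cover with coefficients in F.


nonempty overlaps:
  U12={b,c,d,e,f,g,h,i,k,l} U13={b,l} U14={d,e,f,g,h,i} U23={b,l} U24={d,e,f,g,h,i} U34={j}
  U123={b,l} U124={d,e,f,g,h,i}
C dims 4,6,2; δ0: rk 3, SNF 1^3; δ1: rk 2, SNF 1^2
degree 0: 4−3−0 = 1 → Ȟ^0 ≅ Z
degree 1: 6−2−3 = 1 → Ȟ^1 ≅ Z
degree 2: 2−0−2 = 0 → Ȟ^2 ≅ 0

Ȟ^0(U;F) ≅ Z, Ȟ^1(U;F) ≅ Z, Ȟ^2(U;F) ≅ 0
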